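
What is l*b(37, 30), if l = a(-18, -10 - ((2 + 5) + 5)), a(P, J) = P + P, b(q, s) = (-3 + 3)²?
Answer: 0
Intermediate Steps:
b(q, s) = 0 (b(q, s) = 0² = 0)
a(P, J) = 2*P
l = -36 (l = 2*(-18) = -36)
l*b(37, 30) = -36*0 = 0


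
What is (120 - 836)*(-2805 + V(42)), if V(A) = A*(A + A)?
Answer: -517668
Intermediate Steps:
V(A) = 2*A² (V(A) = A*(2*A) = 2*A²)
(120 - 836)*(-2805 + V(42)) = (120 - 836)*(-2805 + 2*42²) = -716*(-2805 + 2*1764) = -716*(-2805 + 3528) = -716*723 = -517668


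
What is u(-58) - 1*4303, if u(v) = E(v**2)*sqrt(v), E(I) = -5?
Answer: -4303 - 5*I*sqrt(58) ≈ -4303.0 - 38.079*I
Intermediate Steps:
u(v) = -5*sqrt(v)
u(-58) - 1*4303 = -5*I*sqrt(58) - 1*4303 = -5*I*sqrt(58) - 4303 = -4303 - 5*I*sqrt(58)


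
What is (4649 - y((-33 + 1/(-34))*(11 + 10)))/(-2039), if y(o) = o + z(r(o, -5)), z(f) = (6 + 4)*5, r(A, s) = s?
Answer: -179949/69326 ≈ -2.5957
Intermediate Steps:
z(f) = 50 (z(f) = 10*5 = 50)
y(o) = 50 + o (y(o) = o + 50 = 50 + o)
(4649 - y((-33 + 1/(-34))*(11 + 10)))/(-2039) = (4649 - (50 + (-33 + 1/(-34))*(11 + 10)))/(-2039) = (4649 - (50 + (-33 - 1/34)*21))*(-1/2039) = (4649 - (50 - 1123/34*21))*(-1/2039) = (4649 - (50 - 23583/34))*(-1/2039) = (4649 - 1*(-21883/34))*(-1/2039) = (4649 + 21883/34)*(-1/2039) = (179949/34)*(-1/2039) = -179949/69326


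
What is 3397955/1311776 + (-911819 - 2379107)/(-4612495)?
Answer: 19990008192301/6050560241120 ≈ 3.3038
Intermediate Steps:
3397955/1311776 + (-911819 - 2379107)/(-4612495) = 3397955*(1/1311776) - 3290926*(-1/4612495) = 3397955/1311776 + 3290926/4612495 = 19990008192301/6050560241120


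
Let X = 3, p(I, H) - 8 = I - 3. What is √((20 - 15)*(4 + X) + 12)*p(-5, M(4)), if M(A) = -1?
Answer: 0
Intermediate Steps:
p(I, H) = 5 + I (p(I, H) = 8 + (I - 3) = 8 + (-3 + I) = 5 + I)
√((20 - 15)*(4 + X) + 12)*p(-5, M(4)) = √((20 - 15)*(4 + 3) + 12)*(5 - 5) = √(5*7 + 12)*0 = √(35 + 12)*0 = √47*0 = 0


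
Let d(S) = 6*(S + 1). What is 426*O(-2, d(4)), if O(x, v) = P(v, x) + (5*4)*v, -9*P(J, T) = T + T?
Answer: 767368/3 ≈ 2.5579e+5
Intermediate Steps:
P(J, T) = -2*T/9 (P(J, T) = -(T + T)/9 = -2*T/9)
d(S) = 6 + 6*S (d(S) = 6*(1 + S) = 6 + 6*S)
O(x, v) = 20*v - 2*x/9 (O(x, v) = -2*x/9 + (5*4)*v = -2*x/9 + 20*v = 20*v - 2*x/9)
426*O(-2, d(4)) = 426*(20*(6 + 6*4) - 2/9*(-2)) = 426*(20*(6 + 24) + 4/9) = 426*(20*30 + 4/9) = 426*(600 + 4/9) = 426*(5404/9) = 767368/3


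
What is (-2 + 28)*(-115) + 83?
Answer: -2907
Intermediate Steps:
(-2 + 28)*(-115) + 83 = 26*(-115) + 83 = -2990 + 83 = -2907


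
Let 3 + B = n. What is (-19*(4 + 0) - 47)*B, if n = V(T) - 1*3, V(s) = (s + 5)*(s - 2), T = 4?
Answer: -1476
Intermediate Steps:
V(s) = (-2 + s)*(5 + s) (V(s) = (5 + s)*(-2 + s) = (-2 + s)*(5 + s))
n = 15 (n = (-10 + 4² + 3*4) - 1*3 = (-10 + 16 + 12) - 3 = 18 - 3 = 15)
B = 12 (B = -3 + 15 = 12)
(-19*(4 + 0) - 47)*B = (-19*(4 + 0) - 47)*12 = (-19*4 - 47)*12 = (-76 - 47)*12 = -123*12 = -1476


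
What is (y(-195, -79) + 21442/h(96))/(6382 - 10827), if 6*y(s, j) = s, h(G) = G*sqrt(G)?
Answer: 13/1778 - 10721*sqrt(6)/5120640 ≈ 0.0021831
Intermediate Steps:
h(G) = G**(3/2)
y(s, j) = s/6
(y(-195, -79) + 21442/h(96))/(6382 - 10827) = ((1/6)*(-195) + 21442/(96**(3/2)))/(6382 - 10827) = (-65/2 + 21442/((384*sqrt(6))))/(-4445) = (-65/2 + 21442*(sqrt(6)/2304))*(-1/4445) = (-65/2 + 10721*sqrt(6)/1152)*(-1/4445) = 13/1778 - 10721*sqrt(6)/5120640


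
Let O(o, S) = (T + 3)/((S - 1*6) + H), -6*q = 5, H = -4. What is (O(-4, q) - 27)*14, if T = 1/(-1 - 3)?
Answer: -24801/65 ≈ -381.55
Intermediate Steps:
q = -⅚ (q = -⅙*5 = -⅚ ≈ -0.83333)
T = -¼ (T = 1/(-4) = -¼ ≈ -0.25000)
O(o, S) = 11/(4*(-10 + S)) (O(o, S) = (-¼ + 3)/((S - 1*6) - 4) = 11/(4*((S - 6) - 4)) = 11/(4*((-6 + S) - 4)) = 11/(4*(-10 + S)))
(O(-4, q) - 27)*14 = (11/(4*(-10 - ⅚)) - 27)*14 = (11/(4*(-65/6)) - 27)*14 = ((11/4)*(-6/65) - 27)*14 = (-33/130 - 27)*14 = -3543/130*14 = -24801/65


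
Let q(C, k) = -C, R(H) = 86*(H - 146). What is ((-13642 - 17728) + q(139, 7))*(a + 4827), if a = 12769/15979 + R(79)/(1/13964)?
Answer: 40508042009559030/15979 ≈ 2.5351e+12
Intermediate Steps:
R(H) = -12556 + 86*H (R(H) = 86*(-146 + H) = -12556 + 86*H)
a = -1285679403303/15979 (a = 12769/15979 + (-12556 + 86*79)/(1/13964) = 12769*(1/15979) + (-12556 + 6794)/(1/13964) = 12769/15979 - 5762*13964 = 12769/15979 - 80460568 = -1285679403303/15979 ≈ -8.0461e+7)
((-13642 - 17728) + q(139, 7))*(a + 4827) = ((-13642 - 17728) - 1*139)*(-1285679403303/15979 + 4827) = (-31370 - 139)*(-1285602272670/15979) = -31509*(-1285602272670/15979) = 40508042009559030/15979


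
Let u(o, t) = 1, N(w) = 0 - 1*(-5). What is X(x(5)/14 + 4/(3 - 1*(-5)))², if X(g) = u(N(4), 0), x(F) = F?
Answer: 1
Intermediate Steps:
N(w) = 5 (N(w) = 0 + 5 = 5)
X(g) = 1
X(x(5)/14 + 4/(3 - 1*(-5)))² = 1² = 1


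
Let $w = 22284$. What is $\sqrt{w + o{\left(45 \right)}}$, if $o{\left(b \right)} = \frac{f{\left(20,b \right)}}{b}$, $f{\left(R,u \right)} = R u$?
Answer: $4 \sqrt{1394} \approx 149.35$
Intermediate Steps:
$o{\left(b \right)} = 20$ ($o{\left(b \right)} = \frac{20 b}{b} = 20$)
$\sqrt{w + o{\left(45 \right)}} = \sqrt{22284 + 20} = \sqrt{22304} = 4 \sqrt{1394}$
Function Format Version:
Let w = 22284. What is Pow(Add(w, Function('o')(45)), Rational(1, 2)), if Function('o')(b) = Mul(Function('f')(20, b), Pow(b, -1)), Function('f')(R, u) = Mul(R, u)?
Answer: Mul(4, Pow(1394, Rational(1, 2))) ≈ 149.35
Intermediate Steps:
Function('o')(b) = 20 (Function('o')(b) = Mul(Mul(20, b), Pow(b, -1)) = 20)
Pow(Add(w, Function('o')(45)), Rational(1, 2)) = Pow(Add(22284, 20), Rational(1, 2)) = Pow(22304, Rational(1, 2)) = Mul(4, Pow(1394, Rational(1, 2)))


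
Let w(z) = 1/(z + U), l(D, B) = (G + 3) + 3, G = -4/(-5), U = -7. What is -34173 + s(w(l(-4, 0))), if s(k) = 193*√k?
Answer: -34173 + 193*I*√5 ≈ -34173.0 + 431.56*I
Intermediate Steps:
G = ⅘ (G = -4*(-⅕) = ⅘ ≈ 0.80000)
l(D, B) = 34/5 (l(D, B) = (⅘ + 3) + 3 = 19/5 + 3 = 34/5)
w(z) = 1/(-7 + z) (w(z) = 1/(z - 7) = 1/(-7 + z))
-34173 + s(w(l(-4, 0))) = -34173 + 193*√(1/(-7 + 34/5)) = -34173 + 193*√(1/(-⅕)) = -34173 + 193*√(-5) = -34173 + 193*(I*√5) = -34173 + 193*I*√5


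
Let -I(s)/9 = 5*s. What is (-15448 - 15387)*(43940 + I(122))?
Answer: -1185605750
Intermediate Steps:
I(s) = -45*s
(-15448 - 15387)*(43940 + I(122)) = (-15448 - 15387)*(43940 - 45*122) = -30835*(43940 - 5490) = -30835*38450 = -1185605750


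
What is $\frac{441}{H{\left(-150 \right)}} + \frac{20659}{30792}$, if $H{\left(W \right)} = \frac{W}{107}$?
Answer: $- \frac{241647209}{769800} \approx -313.91$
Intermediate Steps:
$H{\left(W \right)} = \frac{W}{107}$ ($H{\left(W \right)} = W \frac{1}{107} = \frac{W}{107}$)
$\frac{441}{H{\left(-150 \right)}} + \frac{20659}{30792} = \frac{441}{\frac{1}{107} \left(-150\right)} + \frac{20659}{30792} = \frac{441}{- \frac{150}{107}} + 20659 \cdot \frac{1}{30792} = 441 \left(- \frac{107}{150}\right) + \frac{20659}{30792} = - \frac{15729}{50} + \frac{20659}{30792} = - \frac{241647209}{769800}$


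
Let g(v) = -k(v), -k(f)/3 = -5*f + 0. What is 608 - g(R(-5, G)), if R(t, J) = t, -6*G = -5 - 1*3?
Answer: 533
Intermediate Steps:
G = 4/3 (G = -(-5 - 1*3)/6 = -(-5 - 3)/6 = -⅙*(-8) = 4/3 ≈ 1.3333)
k(f) = 15*f (k(f) = -3*(-5*f + 0) = -(-15)*f = 15*f)
g(v) = -15*v
608 - g(R(-5, G)) = 608 - (-15)*(-5) = 608 - 1*75 = 608 - 75 = 533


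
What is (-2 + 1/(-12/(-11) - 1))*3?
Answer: 27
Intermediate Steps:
(-2 + 1/(-12/(-11) - 1))*3 = (-2 + 1/(-12*(-1/11) - 1))*3 = (-2 + 1/(12/11 - 1))*3 = (-2 + 1/(1/11))*3 = (-2 + 11)*3 = 9*3 = 27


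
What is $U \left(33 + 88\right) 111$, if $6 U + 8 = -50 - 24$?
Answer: $-183557$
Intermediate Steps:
$U = - \frac{41}{3}$ ($U = - \frac{4}{3} + \frac{-50 - 24}{6} = - \frac{4}{3} + \frac{1}{6} \left(-74\right) = - \frac{4}{3} - \frac{37}{3} = - \frac{41}{3} \approx -13.667$)
$U \left(33 + 88\right) 111 = - \frac{41 \left(33 + 88\right)}{3} \cdot 111 = \left(- \frac{41}{3}\right) 121 \cdot 111 = \left(- \frac{4961}{3}\right) 111 = -183557$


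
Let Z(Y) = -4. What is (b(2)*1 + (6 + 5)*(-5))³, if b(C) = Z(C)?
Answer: -205379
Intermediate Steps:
b(C) = -4
(b(2)*1 + (6 + 5)*(-5))³ = (-4*1 + (6 + 5)*(-5))³ = (-4 + 11*(-5))³ = (-4 - 55)³ = (-59)³ = -205379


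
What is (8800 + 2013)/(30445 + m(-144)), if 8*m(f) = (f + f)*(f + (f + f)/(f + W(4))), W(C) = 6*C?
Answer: 54065/177713 ≈ 0.30423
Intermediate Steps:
m(f) = f*(f + 2*f/(24 + f))/4 (m(f) = ((f + f)*(f + (f + f)/(f + 6*4)))/8 = ((2*f)*(f + (2*f)/(f + 24)))/8 = ((2*f)*(f + (2*f)/(24 + f)))/8 = ((2*f)*(f + 2*f/(24 + f)))/8 = (2*f*(f + 2*f/(24 + f)))/8 = f*(f + 2*f/(24 + f))/4)
(8800 + 2013)/(30445 + m(-144)) = (8800 + 2013)/(30445 + (¼)*(-144)²*(26 - 144)/(24 - 144)) = 10813/(30445 + (¼)*20736*(-118)/(-120)) = 10813/(30445 + (¼)*20736*(-1/120)*(-118)) = 10813/(30445 + 25488/5) = 10813/(177713/5) = 10813*(5/177713) = 54065/177713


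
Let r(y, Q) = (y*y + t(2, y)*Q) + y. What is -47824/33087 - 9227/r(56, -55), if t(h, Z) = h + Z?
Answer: -305389397/66174 ≈ -4614.9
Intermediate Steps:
t(h, Z) = Z + h
r(y, Q) = y + y**2 + Q*(2 + y) (r(y, Q) = (y*y + (y + 2)*Q) + y = (y**2 + (2 + y)*Q) + y = (y**2 + Q*(2 + y)) + y = y + y**2 + Q*(2 + y))
-47824/33087 - 9227/r(56, -55) = -47824/33087 - 9227/(56 + 56**2 - 55*(2 + 56)) = -47824*1/33087 - 9227/(56 + 3136 - 55*58) = -47824/33087 - 9227/(56 + 3136 - 3190) = -47824/33087 - 9227/2 = -305389397/66174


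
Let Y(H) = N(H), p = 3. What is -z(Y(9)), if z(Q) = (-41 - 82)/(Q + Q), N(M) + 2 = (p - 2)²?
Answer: -123/2 ≈ -61.500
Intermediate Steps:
N(M) = -1 (N(M) = -2 + (3 - 2)² = -2 + 1² = -2 + 1 = -1)
Y(H) = -1
z(Q) = -123/(2*Q) (z(Q) = -123*1/(2*Q) = -123/(2*Q))
-z(Y(9)) = -(-123)/(2*(-1)) = -(-123)*(-1)/2 = -1*123/2 = -123/2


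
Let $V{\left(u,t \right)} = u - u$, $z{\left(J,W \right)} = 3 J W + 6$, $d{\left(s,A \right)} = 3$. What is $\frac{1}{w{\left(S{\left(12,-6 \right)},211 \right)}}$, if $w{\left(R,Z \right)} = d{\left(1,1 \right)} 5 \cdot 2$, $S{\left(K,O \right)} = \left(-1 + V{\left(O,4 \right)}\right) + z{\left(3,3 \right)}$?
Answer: $\frac{1}{30} \approx 0.033333$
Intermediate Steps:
$z{\left(J,W \right)} = 6 + 3 J W$ ($z{\left(J,W \right)} = 3 J W + 6 = 6 + 3 J W$)
$V{\left(u,t \right)} = 0$
$S{\left(K,O \right)} = 32$ ($S{\left(K,O \right)} = \left(-1 + 0\right) + \left(6 + 3 \cdot 3 \cdot 3\right) = -1 + \left(6 + 27\right) = -1 + 33 = 32$)
$w{\left(R,Z \right)} = 30$ ($w{\left(R,Z \right)} = 3 \cdot 5 \cdot 2 = 15 \cdot 2 = 30$)
$\frac{1}{w{\left(S{\left(12,-6 \right)},211 \right)}} = \frac{1}{30}$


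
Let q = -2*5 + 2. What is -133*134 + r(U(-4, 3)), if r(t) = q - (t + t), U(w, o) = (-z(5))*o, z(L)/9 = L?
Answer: -17560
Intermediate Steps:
z(L) = 9*L
q = -8 (q = -10 + 2 = -8)
U(w, o) = -45*o (U(w, o) = (-9*5)*o = (-1*45)*o = -45*o)
r(t) = -8 - 2*t (r(t) = -8 - (t + t) = -8 - 2*t)
-133*134 + r(U(-4, 3)) = -133*134 + (-8 - (-90)*3) = -17822 + (-8 - 2*(-135)) = -17822 + (-8 + 270) = -17822 + 262 = -17560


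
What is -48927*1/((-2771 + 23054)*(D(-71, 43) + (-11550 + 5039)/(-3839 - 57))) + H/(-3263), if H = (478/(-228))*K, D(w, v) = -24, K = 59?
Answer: 31929325239421/218784811481886 ≈ 0.14594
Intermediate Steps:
H = -14101/114 (H = (478/(-228))*59 = (478*(-1/228))*59 = -239/114*59 = -14101/114 ≈ -123.69)
-48927*1/((-2771 + 23054)*(D(-71, 43) + (-11550 + 5039)/(-3839 - 57))) + H/(-3263) = -48927*1/((-2771 + 23054)*(-24 + (-11550 + 5039)/(-3839 - 57))) - 14101/114/(-3263) = -48927*1/(20283*(-24 - 6511/(-3896))) - 14101/114*(-1/3263) = -48927*1/(20283*(-24 - 6511*(-1/3896))) + 14101/371982 = -48927*1/(20283*(-24 + 6511/3896)) + 14101/371982 = -48927/((-86993/3896*20283)) + 14101/371982 = -48927/(-1764479019/3896) + 14101/371982 = -48927*(-3896/1764479019) + 14101/371982 = 63539864/588159673 + 14101/371982 = 31929325239421/218784811481886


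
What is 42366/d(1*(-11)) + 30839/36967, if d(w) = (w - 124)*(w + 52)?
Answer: -465150019/68204115 ≈ -6.8200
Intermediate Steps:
d(w) = (-124 + w)*(52 + w)
42366/d(1*(-11)) + 30839/36967 = 42366/(-6448 + (1*(-11))² - 72*(-11)) + 30839/36967 = 42366/(-6448 + (-11)² - 72*(-11)) + 30839*(1/36967) = 42366/(-6448 + 121 + 792) + 30839/36967 = 42366/(-5535) + 30839/36967 = 42366*(-1/5535) + 30839/36967 = -14122/1845 + 30839/36967 = -465150019/68204115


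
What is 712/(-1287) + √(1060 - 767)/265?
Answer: -712/1287 + √293/265 ≈ -0.48863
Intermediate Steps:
712/(-1287) + √(1060 - 767)/265 = 712*(-1/1287) + √293*(1/265) = -712/1287 + √293/265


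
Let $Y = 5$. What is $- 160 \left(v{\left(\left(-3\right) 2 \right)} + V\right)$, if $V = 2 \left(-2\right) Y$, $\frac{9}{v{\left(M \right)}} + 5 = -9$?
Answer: $\frac{23120}{7} \approx 3302.9$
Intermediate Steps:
$v{\left(M \right)} = - \frac{9}{14}$ ($v{\left(M \right)} = \frac{9}{-5 - 9} = \frac{9}{-14} = 9 \left(- \frac{1}{14}\right) = - \frac{9}{14}$)
$V = -20$ ($V = 2 \left(-2\right) 5 = \left(-4\right) 5 = -20$)
$- 160 \left(v{\left(\left(-3\right) 2 \right)} + V\right) = - 160 \left(- \frac{9}{14} - 20\right) = \left(-160\right) \left(- \frac{289}{14}\right) = \frac{23120}{7}$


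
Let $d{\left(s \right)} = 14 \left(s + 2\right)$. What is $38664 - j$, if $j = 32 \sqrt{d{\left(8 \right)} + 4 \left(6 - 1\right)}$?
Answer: $38664 - 128 \sqrt{10} \approx 38259.0$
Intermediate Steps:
$d{\left(s \right)} = 28 + 14 s$ ($d{\left(s \right)} = 14 \left(2 + s\right) = 28 + 14 s$)
$j = 128 \sqrt{10}$ ($j = 32 \sqrt{\left(28 + 14 \cdot 8\right) + 4 \left(6 - 1\right)} = 32 \sqrt{\left(28 + 112\right) + 4 \cdot 5} = 32 \sqrt{140 + 20} = 32 \sqrt{160} = 32 \cdot 4 \sqrt{10} = 128 \sqrt{10} \approx 404.77$)
$38664 - j = 38664 - 128 \sqrt{10}$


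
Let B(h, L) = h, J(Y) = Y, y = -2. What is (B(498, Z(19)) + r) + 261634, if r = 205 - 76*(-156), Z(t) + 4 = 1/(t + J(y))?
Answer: 274193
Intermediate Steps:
Z(t) = -4 + 1/(-2 + t) (Z(t) = -4 + 1/(t - 2) = -4 + 1/(-2 + t))
r = 12061 (r = 205 + 11856 = 12061)
(B(498, Z(19)) + r) + 261634 = (498 + 12061) + 261634 = 12559 + 261634 = 274193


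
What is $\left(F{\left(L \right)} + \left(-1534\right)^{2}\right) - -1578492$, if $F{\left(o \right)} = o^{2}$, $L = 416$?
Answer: $4104704$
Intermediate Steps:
$\left(F{\left(L \right)} + \left(-1534\right)^{2}\right) - -1578492 = \left(416^{2} + \left(-1534\right)^{2}\right) - -1578492 = \left(173056 + 2353156\right) + 1578492 = 2526212 + 1578492 = 4104704$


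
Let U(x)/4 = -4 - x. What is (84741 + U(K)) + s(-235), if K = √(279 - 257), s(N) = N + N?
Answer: 84255 - 4*√22 ≈ 84236.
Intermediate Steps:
s(N) = 2*N
K = √22 ≈ 4.6904
U(x) = -16 - 4*x (U(x) = 4*(-4 - x) = -16 - 4*x)
(84741 + U(K)) + s(-235) = (84741 + (-16 - 4*√22)) + 2*(-235) = (84725 - 4*√22) - 470 = 84255 - 4*√22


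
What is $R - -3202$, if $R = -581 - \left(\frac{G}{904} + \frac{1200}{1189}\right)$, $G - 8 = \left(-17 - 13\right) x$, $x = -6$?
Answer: $\frac{703972311}{268714} \approx 2619.8$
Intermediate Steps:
$G = 188$ ($G = 8 + \left(-17 - 13\right) \left(-6\right) = 8 - -180 = 8 + 180 = 188$)
$R = - \frac{156449917}{268714}$ ($R = -581 - \left(\frac{188}{904} + \frac{1200}{1189}\right) = -581 - \left(188 \cdot \frac{1}{904} + 1200 \cdot \frac{1}{1189}\right) = -581 - \left(\frac{47}{226} + \frac{1200}{1189}\right) = -581 - \frac{327083}{268714} = - \frac{156449917}{268714} \approx -582.22$)
$R - -3202 = - \frac{156449917}{268714} - -3202 = - \frac{156449917}{268714} + 3202 = \frac{703972311}{268714}$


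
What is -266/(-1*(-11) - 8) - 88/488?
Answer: -16259/183 ≈ -88.847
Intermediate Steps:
-266/(-1*(-11) - 8) - 88/488 = -266/(11 - 8) - 88*1/488 = -266/3 - 11/61 = -16259/183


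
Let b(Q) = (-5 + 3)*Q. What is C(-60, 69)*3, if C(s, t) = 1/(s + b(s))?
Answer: 1/20 ≈ 0.050000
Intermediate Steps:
b(Q) = -2*Q
C(s, t) = -1/s (C(s, t) = 1/(s - 2*s) = 1/(-s) = -1/s)
C(-60, 69)*3 = -1/(-60)*3 = -1*(-1/60)*3 = (1/60)*3 = 1/20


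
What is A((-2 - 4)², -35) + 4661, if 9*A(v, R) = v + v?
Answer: 4669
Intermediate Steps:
A(v, R) = 2*v/9 (A(v, R) = (v + v)/9 = (2*v)/9 = 2*v/9)
A((-2 - 4)², -35) + 4661 = 2*(-2 - 4)²/9 + 4661 = (2/9)*(-6)² + 4661 = (2/9)*36 + 4661 = 8 + 4661 = 4669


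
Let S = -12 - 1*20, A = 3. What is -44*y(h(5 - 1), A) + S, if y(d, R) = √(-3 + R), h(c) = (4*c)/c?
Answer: -32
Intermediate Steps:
h(c) = 4
S = -32 (S = -12 - 20 = -32)
-44*y(h(5 - 1), A) + S = -44*√(-3 + 3) - 32 = -44*√0 - 32 = -44*0 - 32 = 0 - 32 = -32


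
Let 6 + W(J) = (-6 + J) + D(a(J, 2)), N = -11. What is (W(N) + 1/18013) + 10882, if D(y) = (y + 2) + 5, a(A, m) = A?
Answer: 195531116/18013 ≈ 10855.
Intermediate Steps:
D(y) = 7 + y (D(y) = (2 + y) + 5 = 7 + y)
W(J) = -5 + 2*J (W(J) = -6 + ((-6 + J) + (7 + J)) = -6 + (1 + 2*J) = -5 + 2*J)
(W(N) + 1/18013) + 10882 = ((-5 + 2*(-11)) + 1/18013) + 10882 = ((-5 - 22) + 1/18013) + 10882 = (-27 + 1/18013) + 10882 = -486350/18013 + 10882 = 195531116/18013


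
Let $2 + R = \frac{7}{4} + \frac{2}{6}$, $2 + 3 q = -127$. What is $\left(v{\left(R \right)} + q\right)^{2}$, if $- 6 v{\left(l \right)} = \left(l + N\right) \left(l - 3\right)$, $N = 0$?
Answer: $\frac{1377671689}{746496} \approx 1845.5$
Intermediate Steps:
$q = -43$ ($q = - \frac{2}{3} + \frac{1}{3} \left(-127\right) = - \frac{2}{3} - \frac{127}{3} = -43$)
$R = \frac{1}{12}$ ($R = -2 + \left(\frac{7}{4} + \frac{2}{6}\right) = -2 + \left(7 \cdot \frac{1}{4} + 2 \cdot \frac{1}{6}\right) = -2 + \left(\frac{7}{4} + \frac{1}{3}\right) = -2 + \frac{25}{12} = \frac{1}{12} \approx 0.083333$)
$v{\left(l \right)} = - \frac{l \left(-3 + l\right)}{6}$ ($v{\left(l \right)} = - \frac{\left(l + 0\right) \left(l - 3\right)}{6} = - \frac{l \left(-3 + l\right)}{6}$)
$\left(v{\left(R \right)} + q\right)^{2} = \left(\frac{1}{6} \cdot \frac{1}{12} \left(3 - \frac{1}{12}\right) - 43\right)^{2} = \left(\frac{1}{6} \cdot \frac{1}{12} \cdot \frac{35}{12} - 43\right)^{2} = \left(\frac{35}{864} - 43\right)^{2} = \left(- \frac{37117}{864}\right)^{2} = \frac{1377671689}{746496}$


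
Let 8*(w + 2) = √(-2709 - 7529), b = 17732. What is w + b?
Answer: 17730 + I*√10238/8 ≈ 17730.0 + 12.648*I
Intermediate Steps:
w = -2 + I*√10238/8 (w = -2 + √(-2709 - 7529)/8 = -2 + √(-10238)/8 = -2 + (I*√10238)/8 = -2 + I*√10238/8 ≈ -2.0 + 12.648*I)
w + b = (-2 + I*√10238/8) + 17732 = 17730 + I*√10238/8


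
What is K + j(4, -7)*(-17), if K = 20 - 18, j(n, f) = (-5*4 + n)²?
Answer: -4350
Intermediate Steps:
j(n, f) = (-20 + n)²
K = 2
K + j(4, -7)*(-17) = 2 + (-20 + 4)²*(-17) = 2 + (-16)²*(-17) = 2 + 256*(-17) = 2 - 4352 = -4350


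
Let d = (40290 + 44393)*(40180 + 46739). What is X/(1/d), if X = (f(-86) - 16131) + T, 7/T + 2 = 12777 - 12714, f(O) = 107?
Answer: -7194632535115389/61 ≈ -1.1794e+14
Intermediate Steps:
d = 7360561677 (d = 84683*86919 = 7360561677)
T = 7/61 (T = 7/(-2 + (12777 - 12714)) = 7/(-2 + 63) = 7/61 ≈ 0.11475)
X = -977457/61 (X = (107 - 16131) + 7/61 = -16024 + 7/61 = -977457/61 ≈ -16024.)
X/(1/d) = -977457/(61*(1/7360561677)) = -977457/(61*1/7360561677) = -977457/61*7360561677 = -7194632535115389/61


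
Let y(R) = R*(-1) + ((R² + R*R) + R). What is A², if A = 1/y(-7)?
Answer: 1/9604 ≈ 0.00010412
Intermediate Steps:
y(R) = 2*R² (y(R) = -R + ((R² + R²) + R) = -R + (2*R² + R) = -R + (R + 2*R²) = 2*R²)
A = 1/98 (A = 1/(2*(-7)²) = 1/(2*49) = 1/98 ≈ 0.010204)
A² = (1/98)² = 1/9604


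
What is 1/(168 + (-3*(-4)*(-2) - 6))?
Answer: 1/138 ≈ 0.0072464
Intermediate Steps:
1/(168 + (-3*(-4)*(-2) - 6)) = 1/(168 + (12*(-2) - 6)) = 1/(168 + (-24 - 6)) = 1/(168 - 30) = 1/138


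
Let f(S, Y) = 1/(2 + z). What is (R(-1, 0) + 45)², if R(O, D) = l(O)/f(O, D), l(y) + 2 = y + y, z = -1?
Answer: 1681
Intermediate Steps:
f(S, Y) = 1 (f(S, Y) = 1/(2 - 1) = 1/1 = 1)
l(y) = -2 + 2*y (l(y) = -2 + (y + y) = -2 + 2*y)
R(O, D) = -2 + 2*O (R(O, D) = (-2 + 2*O)/1 = (-2 + 2*O)*1 = -2 + 2*O)
(R(-1, 0) + 45)² = ((-2 + 2*(-1)) + 45)² = ((-2 - 2) + 45)² = (-4 + 45)² = 41² = 1681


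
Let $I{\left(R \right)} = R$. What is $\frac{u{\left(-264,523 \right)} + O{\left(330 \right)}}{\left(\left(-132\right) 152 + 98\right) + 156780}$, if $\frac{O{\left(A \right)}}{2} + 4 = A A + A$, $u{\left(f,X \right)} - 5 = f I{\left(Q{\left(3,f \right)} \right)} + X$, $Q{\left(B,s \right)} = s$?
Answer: $\frac{144338}{68407} \approx 2.11$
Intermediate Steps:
$u{\left(f,X \right)} = 5 + X + f^{2}$ ($u{\left(f,X \right)} = 5 + \left(f f + X\right) = 5 + \left(f^{2} + X\right) = 5 + \left(X + f^{2}\right) = 5 + X + f^{2}$)
$O{\left(A \right)} = -8 + 2 A + 2 A^{2}$ ($O{\left(A \right)} = -8 + 2 \left(A A + A\right) = -8 + 2 \left(A^{2} + A\right) = -8 + 2 \left(A + A^{2}\right) = -8 + \left(2 A + 2 A^{2}\right) = -8 + 2 A + 2 A^{2}$)
$\frac{u{\left(-264,523 \right)} + O{\left(330 \right)}}{\left(\left(-132\right) 152 + 98\right) + 156780} = \frac{\left(5 + 523 + \left(-264\right)^{2}\right) + \left(-8 + 2 \cdot 330 + 2 \cdot 330^{2}\right)}{\left(\left(-132\right) 152 + 98\right) + 156780} = \frac{\left(5 + 523 + 69696\right) + \left(-8 + 660 + 2 \cdot 108900\right)}{\left(-20064 + 98\right) + 156780} = \frac{70224 + \left(-8 + 660 + 217800\right)}{-19966 + 156780} = \frac{70224 + 218452}{136814} = 288676 \cdot \frac{1}{136814} = \frac{144338}{68407}$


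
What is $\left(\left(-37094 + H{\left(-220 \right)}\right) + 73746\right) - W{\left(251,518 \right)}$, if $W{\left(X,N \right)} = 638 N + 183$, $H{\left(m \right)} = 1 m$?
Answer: $-294235$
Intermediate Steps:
$H{\left(m \right)} = m$
$W{\left(X,N \right)} = 183 + 638 N$
$\left(\left(-37094 + H{\left(-220 \right)}\right) + 73746\right) - W{\left(251,518 \right)} = \left(\left(-37094 - 220\right) + 73746\right) - \left(183 + 638 \cdot 518\right) = \left(-37314 + 73746\right) - \left(183 + 330484\right) = 36432 - 330667 = -294235$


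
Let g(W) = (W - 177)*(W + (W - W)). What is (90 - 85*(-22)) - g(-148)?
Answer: -46140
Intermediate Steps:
g(W) = W*(-177 + W) (g(W) = (-177 + W)*(W + 0) = (-177 + W)*W = W*(-177 + W))
(90 - 85*(-22)) - g(-148) = (90 - 85*(-22)) - (-148)*(-177 - 148) = (90 + 1870) - (-148)*(-325) = 1960 - 1*48100 = 1960 - 48100 = -46140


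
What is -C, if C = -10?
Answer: 10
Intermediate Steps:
-C = -1*(-10) = 10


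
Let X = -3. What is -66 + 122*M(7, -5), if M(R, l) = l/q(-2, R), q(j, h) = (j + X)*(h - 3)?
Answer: -71/2 ≈ -35.500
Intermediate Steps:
q(j, h) = (-3 + h)*(-3 + j) (q(j, h) = (j - 3)*(h - 3) = (-3 + j)*(-3 + h) = (-3 + h)*(-3 + j))
M(R, l) = l/(15 - 5*R) (M(R, l) = l/(9 - 3*R - 3*(-2) + R*(-2)) = l/(9 - 3*R + 6 - 2*R) = l/(15 - 5*R))
-66 + 122*M(7, -5) = -66 + 122*((⅕)*(-5)/(3 - 1*7)) = -66 + 122*((⅕)*(-5)/(3 - 7)) = -66 + 122*((⅕)*(-5)/(-4)) = -66 + 122*((⅕)*(-5)*(-¼)) = -66 + 122*(¼) = -66 + 61/2 = -71/2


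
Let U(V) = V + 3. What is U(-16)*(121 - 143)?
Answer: 286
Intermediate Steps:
U(V) = 3 + V
U(-16)*(121 - 143) = (3 - 16)*(121 - 143) = -13*(-22) = 286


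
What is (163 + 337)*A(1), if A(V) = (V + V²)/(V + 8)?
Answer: 1000/9 ≈ 111.11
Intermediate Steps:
A(V) = (V + V²)/(8 + V)
(163 + 337)*A(1) = (163 + 337)*(1*(1 + 1)/(8 + 1)) = 500*(1*2/9) = 500*(1*(⅑)*2) = 500*(2/9) = 1000/9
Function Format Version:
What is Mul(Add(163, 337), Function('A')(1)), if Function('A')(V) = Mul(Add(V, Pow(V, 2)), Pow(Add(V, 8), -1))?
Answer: Rational(1000, 9) ≈ 111.11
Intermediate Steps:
Function('A')(V) = Mul(Pow(Add(8, V), -1), Add(V, Pow(V, 2))) (Function('A')(V) = Mul(Add(V, Pow(V, 2)), Pow(Add(8, V), -1)) = Mul(Pow(Add(8, V), -1), Add(V, Pow(V, 2))))
Mul(Add(163, 337), Function('A')(1)) = Mul(Add(163, 337), Mul(1, Pow(Add(8, 1), -1), Add(1, 1))) = Mul(500, Mul(1, Pow(9, -1), 2)) = Mul(500, Mul(1, Rational(1, 9), 2)) = Mul(500, Rational(2, 9)) = Rational(1000, 9)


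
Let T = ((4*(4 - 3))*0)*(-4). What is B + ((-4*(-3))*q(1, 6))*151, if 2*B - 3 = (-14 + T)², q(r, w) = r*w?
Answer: 21943/2 ≈ 10972.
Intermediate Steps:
T = 0 (T = ((4*1)*0)*(-4) = (4*0)*(-4) = 0*(-4) = 0)
B = 199/2 (B = 3/2 + (-14 + 0)²/2 = 3/2 + (½)*(-14)² = 3/2 + (½)*196 = 3/2 + 98 = 199/2 ≈ 99.500)
B + ((-4*(-3))*q(1, 6))*151 = 199/2 + ((-4*(-3))*(1*6))*151 = 199/2 + (12*6)*151 = 199/2 + 72*151 = 199/2 + 10872 = 21943/2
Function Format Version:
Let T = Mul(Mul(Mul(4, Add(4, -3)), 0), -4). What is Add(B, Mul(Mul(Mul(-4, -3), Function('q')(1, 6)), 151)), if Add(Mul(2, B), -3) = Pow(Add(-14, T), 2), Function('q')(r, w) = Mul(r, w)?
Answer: Rational(21943, 2) ≈ 10972.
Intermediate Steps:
T = 0 (T = Mul(Mul(Mul(4, 1), 0), -4) = Mul(Mul(4, 0), -4) = Mul(0, -4) = 0)
B = Rational(199, 2) (B = Add(Rational(3, 2), Mul(Rational(1, 2), Pow(Add(-14, 0), 2))) = Add(Rational(3, 2), Mul(Rational(1, 2), Pow(-14, 2))) = Add(Rational(3, 2), Mul(Rational(1, 2), 196)) = Add(Rational(3, 2), 98) = Rational(199, 2) ≈ 99.500)
Add(B, Mul(Mul(Mul(-4, -3), Function('q')(1, 6)), 151)) = Add(Rational(199, 2), Mul(Mul(Mul(-4, -3), Mul(1, 6)), 151)) = Add(Rational(199, 2), Mul(Mul(12, 6), 151)) = Add(Rational(199, 2), Mul(72, 151)) = Add(Rational(199, 2), 10872) = Rational(21943, 2)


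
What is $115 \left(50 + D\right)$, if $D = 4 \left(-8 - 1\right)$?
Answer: $1610$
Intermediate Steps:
$D = -36$ ($D = 4 \left(-9\right) = -36$)
$115 \left(50 + D\right) = 115 \left(50 - 36\right) = 115 \cdot 14 = 1610$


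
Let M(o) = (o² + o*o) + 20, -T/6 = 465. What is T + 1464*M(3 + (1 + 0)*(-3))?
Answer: 26490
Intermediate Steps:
T = -2790 (T = -6*465 = -2790)
M(o) = 20 + 2*o² (M(o) = (o² + o²) + 20 = 2*o² + 20 = 20 + 2*o²)
T + 1464*M(3 + (1 + 0)*(-3)) = -2790 + 1464*(20 + 2*(3 + (1 + 0)*(-3))²) = -2790 + 1464*(20 + 2*(3 + 1*(-3))²) = -2790 + 1464*(20 + 2*(3 - 3)²) = -2790 + 1464*(20 + 2*0²) = -2790 + 1464*(20 + 2*0) = -2790 + 1464*(20 + 0) = -2790 + 1464*20 = -2790 + 29280 = 26490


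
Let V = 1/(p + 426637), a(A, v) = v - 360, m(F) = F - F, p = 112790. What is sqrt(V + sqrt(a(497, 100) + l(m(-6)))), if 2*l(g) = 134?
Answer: sqrt(539427 + 290981488329*I*sqrt(193))/539427 ≈ 2.6356 + 2.6356*I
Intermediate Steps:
m(F) = 0
l(g) = 67 (l(g) = (1/2)*134 = 67)
a(A, v) = -360 + v
V = 1/539427 (V = 1/(112790 + 426637) = 1/539427 ≈ 1.8538e-6)
sqrt(V + sqrt(a(497, 100) + l(m(-6)))) = sqrt(1/539427 + sqrt((-360 + 100) + 67)) = sqrt(1/539427 + sqrt(-260 + 67)) = sqrt(1/539427 + sqrt(-193)) = sqrt(1/539427 + I*sqrt(193))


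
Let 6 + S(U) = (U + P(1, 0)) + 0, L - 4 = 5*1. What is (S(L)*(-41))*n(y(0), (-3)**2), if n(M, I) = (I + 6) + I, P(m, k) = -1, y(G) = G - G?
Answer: -1968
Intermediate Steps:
y(G) = 0
L = 9 (L = 4 + 5*1 = 4 + 5 = 9)
S(U) = -7 + U (S(U) = -6 + ((U - 1) + 0) = -6 + ((-1 + U) + 0) = -6 + (-1 + U) = -7 + U)
n(M, I) = 6 + 2*I (n(M, I) = (6 + I) + I = 6 + 2*I)
(S(L)*(-41))*n(y(0), (-3)**2) = ((-7 + 9)*(-41))*(6 + 2*(-3)**2) = (2*(-41))*(6 + 2*9) = -82*(6 + 18) = -82*24 = -1968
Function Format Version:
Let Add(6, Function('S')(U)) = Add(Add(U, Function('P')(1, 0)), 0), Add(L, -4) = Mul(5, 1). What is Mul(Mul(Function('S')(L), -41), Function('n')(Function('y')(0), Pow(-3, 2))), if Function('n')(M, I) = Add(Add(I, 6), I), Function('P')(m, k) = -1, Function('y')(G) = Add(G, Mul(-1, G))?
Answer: -1968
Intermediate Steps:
Function('y')(G) = 0
L = 9 (L = Add(4, Mul(5, 1)) = Add(4, 5) = 9)
Function('S')(U) = Add(-7, U) (Function('S')(U) = Add(-6, Add(Add(U, -1), 0)) = Add(-6, Add(Add(-1, U), 0)) = Add(-6, Add(-1, U)) = Add(-7, U))
Function('n')(M, I) = Add(6, Mul(2, I)) (Function('n')(M, I) = Add(Add(6, I), I) = Add(6, Mul(2, I)))
Mul(Mul(Function('S')(L), -41), Function('n')(Function('y')(0), Pow(-3, 2))) = Mul(Mul(Add(-7, 9), -41), Add(6, Mul(2, Pow(-3, 2)))) = Mul(Mul(2, -41), Add(6, Mul(2, 9))) = Mul(-82, Add(6, 18)) = Mul(-82, 24) = -1968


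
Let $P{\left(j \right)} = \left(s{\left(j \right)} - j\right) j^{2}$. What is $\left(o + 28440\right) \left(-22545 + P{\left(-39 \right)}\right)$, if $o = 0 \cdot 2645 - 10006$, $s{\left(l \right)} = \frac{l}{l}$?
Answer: $705930030$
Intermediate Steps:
$s{\left(l \right)} = 1$
$o = -10006$ ($o = 0 - 10006 = -10006$)
$P{\left(j \right)} = j^{2} \left(1 - j\right)$ ($P{\left(j \right)} = \left(1 - j\right) j^{2} = j^{2} \left(1 - j\right)$)
$\left(o + 28440\right) \left(-22545 + P{\left(-39 \right)}\right) = \left(-10006 + 28440\right) \left(-22545 + \left(-39\right)^{2} \left(1 - -39\right)\right) = 18434 \left(-22545 + 1521 \left(1 + 39\right)\right) = 18434 \left(-22545 + 1521 \cdot 40\right) = 18434 \left(-22545 + 60840\right) = 18434 \cdot 38295 = 705930030$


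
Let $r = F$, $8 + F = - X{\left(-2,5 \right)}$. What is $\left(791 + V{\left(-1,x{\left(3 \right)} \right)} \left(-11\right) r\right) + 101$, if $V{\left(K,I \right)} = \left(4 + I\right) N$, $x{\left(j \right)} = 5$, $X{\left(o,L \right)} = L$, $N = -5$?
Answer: $-5543$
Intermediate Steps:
$F = -13$ ($F = -8 - 5 = -13$)
$r = -13$
$V{\left(K,I \right)} = -20 - 5 I$ ($V{\left(K,I \right)} = \left(4 + I\right) \left(-5\right) = -20 - 5 I$)
$\left(791 + V{\left(-1,x{\left(3 \right)} \right)} \left(-11\right) r\right) + 101 = \left(791 + \left(-20 - 25\right) \left(-11\right) \left(-13\right)\right) + 101 = \left(791 + \left(-45\right) \left(-11\right) \left(-13\right)\right) + 101 = \left(791 + 495 \left(-13\right)\right) + 101 = \left(791 - 6435\right) + 101 = -5644 + 101 = -5543$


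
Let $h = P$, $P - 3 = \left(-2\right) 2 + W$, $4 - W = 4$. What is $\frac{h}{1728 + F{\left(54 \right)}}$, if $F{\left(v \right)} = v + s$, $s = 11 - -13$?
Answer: $- \frac{1}{1806} \approx -0.00055371$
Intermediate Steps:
$W = 0$ ($W = 4 - 4 = 0$)
$s = 24$ ($s = 11 + 13 = 24$)
$P = -1$ ($P = 3 + \left(\left(-2\right) 2 + 0\right) = 3 + \left(-4 + 0\right) = 3 - 4 = -1$)
$F{\left(v \right)} = 24 + v$ ($F{\left(v \right)} = v + 24 = 24 + v$)
$h = -1$
$\frac{h}{1728 + F{\left(54 \right)}} = - \frac{1}{1728 + \left(24 + 54\right)} = - \frac{1}{1728 + 78} = - \frac{1}{1806}$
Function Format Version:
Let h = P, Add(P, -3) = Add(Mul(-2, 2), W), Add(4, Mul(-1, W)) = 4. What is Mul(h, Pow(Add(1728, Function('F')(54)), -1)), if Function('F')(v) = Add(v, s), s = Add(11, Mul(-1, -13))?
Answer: Rational(-1, 1806) ≈ -0.00055371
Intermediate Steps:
W = 0 (W = Add(4, Mul(-1, 4)) = Add(4, -4) = 0)
s = 24 (s = Add(11, 13) = 24)
P = -1 (P = Add(3, Add(Mul(-2, 2), 0)) = Add(3, Add(-4, 0)) = Add(3, -4) = -1)
Function('F')(v) = Add(24, v) (Function('F')(v) = Add(v, 24) = Add(24, v))
h = -1
Mul(h, Pow(Add(1728, Function('F')(54)), -1)) = Mul(-1, Pow(Add(1728, Add(24, 54)), -1)) = Mul(-1, Pow(Add(1728, 78), -1)) = Mul(-1, Pow(1806, -1)) = Mul(-1, Rational(1, 1806)) = Rational(-1, 1806)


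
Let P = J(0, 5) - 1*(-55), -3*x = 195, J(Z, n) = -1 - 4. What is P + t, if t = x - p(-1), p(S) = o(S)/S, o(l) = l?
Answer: -16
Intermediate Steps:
J(Z, n) = -5
p(S) = 1 (p(S) = S/S = 1)
x = -65 (x = -⅓*195 = -65)
t = -66 (t = -65 - 1*1 = -65 - 1 = -66)
P = 50 (P = -5 - 1*(-55) = -5 + 55 = 50)
P + t = 50 - 66 = -16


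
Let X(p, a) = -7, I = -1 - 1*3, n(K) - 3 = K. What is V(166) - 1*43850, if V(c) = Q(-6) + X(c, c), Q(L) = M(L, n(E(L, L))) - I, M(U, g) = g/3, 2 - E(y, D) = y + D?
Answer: -131542/3 ≈ -43847.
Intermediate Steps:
E(y, D) = 2 - D - y (E(y, D) = 2 - (y + D) = 2 - (D + y) = 2 + (-D - y) = 2 - D - y)
n(K) = 3 + K
I = -4 (I = -1 - 3 = -4)
M(U, g) = g/3 (M(U, g) = g*(⅓) = g/3)
Q(L) = 17/3 - 2*L/3 (Q(L) = (3 + (2 - L - L))/3 - 1*(-4) = (3 + (2 - 2*L))/3 + 4 = (5 - 2*L)/3 + 4 = (5/3 - 2*L/3) + 4 = 17/3 - 2*L/3)
V(c) = 8/3 (V(c) = (17/3 - ⅔*(-6)) - 7 = (17/3 + 4) - 7 = 29/3 - 7 = 8/3)
V(166) - 1*43850 = 8/3 - 1*43850 = 8/3 - 43850 = -131542/3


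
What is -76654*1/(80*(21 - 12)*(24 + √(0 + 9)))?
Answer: -38327/9720 ≈ -3.9431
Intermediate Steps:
-76654*1/(80*(21 - 12)*(24 + √(0 + 9))) = -76654*1/(720*(24 + √9)) = -76654*1/(720*(24 + 3)) = -76654/(-360*27*(-2)) = -76654/(-40*243*(-2)) = -76654/((-9720*(-2))) = -76654/19440 = -76654*1/19440 = -38327/9720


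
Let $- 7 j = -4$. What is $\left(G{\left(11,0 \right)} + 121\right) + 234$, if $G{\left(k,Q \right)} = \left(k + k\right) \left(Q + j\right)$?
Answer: $\frac{2573}{7} \approx 367.57$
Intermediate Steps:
$j = \frac{4}{7}$ ($j = \left(- \frac{1}{7}\right) \left(-4\right) = \frac{4}{7} \approx 0.57143$)
$G{\left(k,Q \right)} = 2 k \left(\frac{4}{7} + Q\right)$ ($G{\left(k,Q \right)} = \left(k + k\right) \left(Q + \frac{4}{7}\right) = 2 k \left(\frac{4}{7} + Q\right)$)
$\left(G{\left(11,0 \right)} + 121\right) + 234 = \left(\frac{2}{7} \cdot 11 \left(4 + 7 \cdot 0\right) + 121\right) + 234 = \left(\frac{2}{7} \cdot 11 \left(4 + 0\right) + 121\right) + 234 = \left(\frac{2}{7} \cdot 11 \cdot 4 + 121\right) + 234 = \left(\frac{88}{7} + 121\right) + 234 = \frac{935}{7} + 234 = \frac{2573}{7}$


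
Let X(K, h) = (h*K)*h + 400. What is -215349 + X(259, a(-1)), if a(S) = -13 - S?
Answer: -177653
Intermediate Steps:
X(K, h) = 400 + K*h**2 (X(K, h) = (K*h)*h + 400 = K*h**2 + 400 = 400 + K*h**2)
-215349 + X(259, a(-1)) = -215349 + (400 + 259*(-13 - 1*(-1))**2) = -215349 + (400 + 259*(-13 + 1)**2) = -215349 + (400 + 259*(-12)**2) = -215349 + (400 + 259*144) = -215349 + (400 + 37296) = -215349 + 37696 = -177653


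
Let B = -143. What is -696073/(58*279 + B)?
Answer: -696073/16039 ≈ -43.399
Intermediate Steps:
-696073/(58*279 + B) = -696073/(58*279 - 143) = -696073/(16182 - 143) = -696073/16039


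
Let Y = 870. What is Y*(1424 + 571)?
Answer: 1735650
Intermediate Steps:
Y*(1424 + 571) = 870*(1424 + 571) = 870*1995 = 1735650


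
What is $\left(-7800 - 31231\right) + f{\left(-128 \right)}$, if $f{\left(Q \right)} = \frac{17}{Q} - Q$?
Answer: $- \frac{4979601}{128} \approx -38903.0$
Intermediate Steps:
$f{\left(Q \right)} = - Q + \frac{17}{Q}$
$\left(-7800 - 31231\right) + f{\left(-128 \right)} = \left(-7800 - 31231\right) + \left(\left(-1\right) \left(-128\right) + \frac{17}{-128}\right) = -39031 + \left(128 + 17 \left(- \frac{1}{128}\right)\right) = -39031 + \left(128 - \frac{17}{128}\right) = -39031 + \frac{16367}{128} = - \frac{4979601}{128}$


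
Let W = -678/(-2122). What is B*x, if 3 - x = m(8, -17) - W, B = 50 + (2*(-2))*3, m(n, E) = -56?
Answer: 2391644/1061 ≈ 2254.1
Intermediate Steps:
W = 339/1061 (W = -678*(-1/2122) = 339/1061 ≈ 0.31951)
B = 38 (B = 50 - 4*3 = 50 - 12 = 38)
x = 62938/1061 (x = 3 - (-56 - 1*339/1061) = 3 - (-56 - 339/1061) = 3 - 1*(-59755/1061) = 3 + 59755/1061 = 62938/1061 ≈ 59.320)
B*x = 38*(62938/1061) = 2391644/1061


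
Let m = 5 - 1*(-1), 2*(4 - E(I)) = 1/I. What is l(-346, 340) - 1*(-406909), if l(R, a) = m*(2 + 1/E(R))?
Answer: 375589467/923 ≈ 4.0692e+5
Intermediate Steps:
E(I) = 4 - 1/(2*I)
m = 6 (m = 5 + 1 = 6)
l(R, a) = 12 + 6/(4 - 1/(2*R)) (l(R, a) = 6*(2 + 1/(4 - 1/(2*R))) = 12 + 6/(4 - 1/(2*R)))
l(-346, 340) - 1*(-406909) = 12*(-1 + 9*(-346))/(-1 + 8*(-346)) - 1*(-406909) = 12*(-1 - 3114)/(-1 - 2768) + 406909 = 12*(-3115)/(-2769) + 406909 = 12*(-1/2769)*(-3115) + 406909 = 12460/923 + 406909 = 375589467/923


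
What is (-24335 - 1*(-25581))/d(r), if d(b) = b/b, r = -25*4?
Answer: 1246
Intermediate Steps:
r = -100
d(b) = 1
(-24335 - 1*(-25581))/d(r) = (-24335 - 1*(-25581))/1 = (-24335 + 25581)*1 = 1246*1 = 1246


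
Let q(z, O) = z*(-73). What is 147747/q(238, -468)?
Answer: -8691/1022 ≈ -8.5039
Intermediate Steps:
q(z, O) = -73*z
147747/q(238, -468) = 147747/((-73*238)) = 147747/(-17374) = 147747*(-1/17374) = -8691/1022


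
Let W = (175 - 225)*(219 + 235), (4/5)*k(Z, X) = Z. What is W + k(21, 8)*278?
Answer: -30805/2 ≈ -15403.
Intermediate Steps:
k(Z, X) = 5*Z/4
W = -22700 (W = -50*454 = -22700)
W + k(21, 8)*278 = -22700 + ((5/4)*21)*278 = -22700 + (105/4)*278 = -22700 + 14595/2 = -30805/2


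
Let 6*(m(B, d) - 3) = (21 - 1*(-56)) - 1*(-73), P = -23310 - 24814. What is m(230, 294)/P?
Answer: -7/12031 ≈ -0.00058183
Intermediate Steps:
P = -48124
m(B, d) = 28 (m(B, d) = 3 + ((21 - 1*(-56)) - 1*(-73))/6 = 3 + ((21 + 56) + 73)/6 = 3 + (77 + 73)/6 = 3 + (⅙)*150 = 3 + 25 = 28)
m(230, 294)/P = 28/(-48124) = 28*(-1/48124) = -7/12031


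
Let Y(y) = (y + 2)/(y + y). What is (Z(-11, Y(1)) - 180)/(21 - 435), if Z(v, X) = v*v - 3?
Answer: 31/207 ≈ 0.14976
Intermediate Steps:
Y(y) = (2 + y)/(2*y) (Y(y) = (2 + y)/((2*y)) = (2 + y)*(1/(2*y)) = (2 + y)/(2*y))
Z(v, X) = -3 + v² (Z(v, X) = v² - 3 = -3 + v²)
(Z(-11, Y(1)) - 180)/(21 - 435) = ((-3 + (-11)²) - 180)/(21 - 435) = ((-3 + 121) - 180)/(-414) = (118 - 180)*(-1/414) = -62*(-1/414) = 31/207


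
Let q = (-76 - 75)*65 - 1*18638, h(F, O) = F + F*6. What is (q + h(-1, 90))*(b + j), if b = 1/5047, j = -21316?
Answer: 3061779479460/5047 ≈ 6.0665e+8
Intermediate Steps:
h(F, O) = 7*F (h(F, O) = F + 6*F = 7*F)
q = -28453 (q = -151*65 - 18638 = -9815 - 18638 = -28453)
b = 1/5047 ≈ 0.00019814
(q + h(-1, 90))*(b + j) = (-28453 + 7*(-1))*(1/5047 - 21316) = (-28453 - 7)*(-107581851/5047) = -28460*(-107581851/5047) = 3061779479460/5047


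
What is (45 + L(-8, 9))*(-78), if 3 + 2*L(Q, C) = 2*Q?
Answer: -2769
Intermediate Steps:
L(Q, C) = -3/2 + Q (L(Q, C) = -3/2 + (2*Q)/2 = -3/2 + Q)
(45 + L(-8, 9))*(-78) = (45 + (-3/2 - 8))*(-78) = (45 - 19/2)*(-78) = (71/2)*(-78) = -2769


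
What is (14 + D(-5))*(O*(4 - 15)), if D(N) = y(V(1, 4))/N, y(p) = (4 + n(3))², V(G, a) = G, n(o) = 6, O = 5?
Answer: 330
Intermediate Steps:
y(p) = 100 (y(p) = (4 + 6)² = 10² = 100)
D(N) = 100/N
(14 + D(-5))*(O*(4 - 15)) = (14 + 100/(-5))*(5*(4 - 15)) = (14 + 100*(-⅕))*(5*(-11)) = (14 - 20)*(-55) = -6*(-55) = 330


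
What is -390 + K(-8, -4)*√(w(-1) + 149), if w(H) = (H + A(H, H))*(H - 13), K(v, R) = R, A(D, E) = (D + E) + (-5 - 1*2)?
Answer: -458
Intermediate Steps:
A(D, E) = -7 + D + E (A(D, E) = (D + E) + (-5 - 2) = (D + E) - 7 = -7 + D + E)
w(H) = (-13 + H)*(-7 + 3*H) (w(H) = (H + (-7 + H + H))*(H - 13) = (H + (-7 + 2*H))*(-13 + H) = (-7 + 3*H)*(-13 + H) = (-13 + H)*(-7 + 3*H))
-390 + K(-8, -4)*√(w(-1) + 149) = -390 - 4*√((91 - 46*(-1) + 3*(-1)²) + 149) = -390 - 4*√((91 + 46 + 3*1) + 149) = -390 - 4*√((91 + 46 + 3) + 149) = -390 - 4*√(140 + 149) = -390 - 4*√289 = -390 - 4*17 = -390 - 68 = -458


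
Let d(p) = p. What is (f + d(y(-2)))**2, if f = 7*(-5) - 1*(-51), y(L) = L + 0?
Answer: 196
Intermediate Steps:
y(L) = L
f = 16 (f = -35 + 51 = 16)
(f + d(y(-2)))**2 = (16 - 2)**2 = 14**2 = 196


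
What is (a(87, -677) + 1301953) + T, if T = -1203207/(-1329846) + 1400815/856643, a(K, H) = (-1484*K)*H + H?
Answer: 33685251221695059989/379734422326 ≈ 8.8707e+7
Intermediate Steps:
a(K, H) = H - 1484*H*K (a(K, H) = -1484*H*K + H = H - 1484*H*K)
T = 964529026197/379734422326 (T = -1203207*(-1/1329846) + 1400815*(1/856643) = 401069/443282 + 1400815/856643 = 964529026197/379734422326 ≈ 2.5400)
(a(87, -677) + 1301953) + T = (-677*(1 - 1484*87) + 1301953) + 964529026197/379734422326 = (-677*(1 - 129108) + 1301953) + 964529026197/379734422326 = (-677*(-129107) + 1301953) + 964529026197/379734422326 = (87405439 + 1301953) + 964529026197/379734422326 = 88707392 + 964529026197/379734422326 = 33685251221695059989/379734422326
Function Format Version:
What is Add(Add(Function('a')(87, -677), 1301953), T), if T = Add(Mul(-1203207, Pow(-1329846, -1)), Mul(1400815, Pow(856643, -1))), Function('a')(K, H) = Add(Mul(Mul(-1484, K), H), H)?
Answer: Rational(33685251221695059989, 379734422326) ≈ 8.8707e+7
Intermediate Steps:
Function('a')(K, H) = Add(H, Mul(-1484, H, K)) (Function('a')(K, H) = Add(Mul(-1484, H, K), H) = Add(H, Mul(-1484, H, K)))
T = Rational(964529026197, 379734422326) (T = Add(Mul(-1203207, Rational(-1, 1329846)), Mul(1400815, Rational(1, 856643))) = Add(Rational(401069, 443282), Rational(1400815, 856643)) = Rational(964529026197, 379734422326) ≈ 2.5400)
Add(Add(Function('a')(87, -677), 1301953), T) = Add(Add(Mul(-677, Add(1, Mul(-1484, 87))), 1301953), Rational(964529026197, 379734422326)) = Add(Add(Mul(-677, Add(1, -129108)), 1301953), Rational(964529026197, 379734422326)) = Add(Add(Mul(-677, -129107), 1301953), Rational(964529026197, 379734422326)) = Add(Add(87405439, 1301953), Rational(964529026197, 379734422326)) = Add(88707392, Rational(964529026197, 379734422326)) = Rational(33685251221695059989, 379734422326)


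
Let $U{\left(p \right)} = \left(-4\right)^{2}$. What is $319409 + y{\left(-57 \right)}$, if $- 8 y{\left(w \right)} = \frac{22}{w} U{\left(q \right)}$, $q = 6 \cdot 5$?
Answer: $\frac{18206357}{57} \approx 3.1941 \cdot 10^{5}$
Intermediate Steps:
$q = 30$
$U{\left(p \right)} = 16$
$y{\left(w \right)} = - \frac{44}{w}$ ($y{\left(w \right)} = - \frac{\frac{22}{w} 16}{8} = - \frac{352 \frac{1}{w}}{8} = - \frac{44}{w}$)
$319409 + y{\left(-57 \right)} = 319409 - \frac{44}{-57} = 319409 - - \frac{44}{57} = 319409 + \frac{44}{57} = \frac{18206357}{57}$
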